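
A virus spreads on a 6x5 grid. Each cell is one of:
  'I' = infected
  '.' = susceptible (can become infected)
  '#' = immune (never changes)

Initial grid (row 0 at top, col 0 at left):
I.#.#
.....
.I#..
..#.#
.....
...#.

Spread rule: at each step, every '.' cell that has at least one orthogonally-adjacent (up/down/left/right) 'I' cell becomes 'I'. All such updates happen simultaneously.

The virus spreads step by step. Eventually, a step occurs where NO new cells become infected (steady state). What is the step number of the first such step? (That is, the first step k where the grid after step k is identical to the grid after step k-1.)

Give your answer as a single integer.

Answer: 7

Derivation:
Step 0 (initial): 2 infected
Step 1: +5 new -> 7 infected
Step 2: +3 new -> 10 infected
Step 3: +4 new -> 14 infected
Step 4: +6 new -> 20 infected
Step 5: +3 new -> 23 infected
Step 6: +1 new -> 24 infected
Step 7: +0 new -> 24 infected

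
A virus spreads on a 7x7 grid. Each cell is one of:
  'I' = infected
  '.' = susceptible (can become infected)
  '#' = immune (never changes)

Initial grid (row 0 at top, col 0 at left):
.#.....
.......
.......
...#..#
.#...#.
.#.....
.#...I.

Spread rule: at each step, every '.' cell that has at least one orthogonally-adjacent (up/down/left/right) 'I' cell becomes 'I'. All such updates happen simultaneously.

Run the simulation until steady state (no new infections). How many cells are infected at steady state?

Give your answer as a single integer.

Step 0 (initial): 1 infected
Step 1: +3 new -> 4 infected
Step 2: +3 new -> 7 infected
Step 3: +4 new -> 11 infected
Step 4: +3 new -> 14 infected
Step 5: +3 new -> 17 infected
Step 6: +4 new -> 21 infected
Step 7: +6 new -> 27 infected
Step 8: +6 new -> 33 infected
Step 9: +5 new -> 38 infected
Step 10: +2 new -> 40 infected
Step 11: +2 new -> 42 infected
Step 12: +0 new -> 42 infected

Answer: 42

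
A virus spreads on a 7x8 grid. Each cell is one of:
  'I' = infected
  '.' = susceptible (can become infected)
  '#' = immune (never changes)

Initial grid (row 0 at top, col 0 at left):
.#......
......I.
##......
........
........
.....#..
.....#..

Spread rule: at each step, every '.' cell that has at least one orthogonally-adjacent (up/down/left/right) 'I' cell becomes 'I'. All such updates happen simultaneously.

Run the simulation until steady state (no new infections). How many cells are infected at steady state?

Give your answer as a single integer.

Answer: 51

Derivation:
Step 0 (initial): 1 infected
Step 1: +4 new -> 5 infected
Step 2: +6 new -> 11 infected
Step 3: +6 new -> 17 infected
Step 4: +7 new -> 24 infected
Step 5: +7 new -> 31 infected
Step 6: +5 new -> 36 infected
Step 7: +5 new -> 41 infected
Step 8: +4 new -> 45 infected
Step 9: +3 new -> 48 infected
Step 10: +2 new -> 50 infected
Step 11: +1 new -> 51 infected
Step 12: +0 new -> 51 infected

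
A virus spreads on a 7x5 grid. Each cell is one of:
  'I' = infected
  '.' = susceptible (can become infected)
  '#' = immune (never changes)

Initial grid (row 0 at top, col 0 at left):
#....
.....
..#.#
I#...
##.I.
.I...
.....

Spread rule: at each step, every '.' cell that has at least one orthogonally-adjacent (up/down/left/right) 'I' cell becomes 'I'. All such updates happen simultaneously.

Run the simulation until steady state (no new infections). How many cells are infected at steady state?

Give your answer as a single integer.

Step 0 (initial): 3 infected
Step 1: +8 new -> 11 infected
Step 2: +9 new -> 20 infected
Step 3: +3 new -> 23 infected
Step 4: +4 new -> 27 infected
Step 5: +2 new -> 29 infected
Step 6: +0 new -> 29 infected

Answer: 29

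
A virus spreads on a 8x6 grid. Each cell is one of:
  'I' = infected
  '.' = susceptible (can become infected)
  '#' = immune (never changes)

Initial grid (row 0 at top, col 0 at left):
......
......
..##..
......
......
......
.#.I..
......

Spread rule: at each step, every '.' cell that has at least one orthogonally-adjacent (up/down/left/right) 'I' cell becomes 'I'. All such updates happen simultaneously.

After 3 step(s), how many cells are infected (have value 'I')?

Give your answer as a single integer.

Answer: 18

Derivation:
Step 0 (initial): 1 infected
Step 1: +4 new -> 5 infected
Step 2: +6 new -> 11 infected
Step 3: +7 new -> 18 infected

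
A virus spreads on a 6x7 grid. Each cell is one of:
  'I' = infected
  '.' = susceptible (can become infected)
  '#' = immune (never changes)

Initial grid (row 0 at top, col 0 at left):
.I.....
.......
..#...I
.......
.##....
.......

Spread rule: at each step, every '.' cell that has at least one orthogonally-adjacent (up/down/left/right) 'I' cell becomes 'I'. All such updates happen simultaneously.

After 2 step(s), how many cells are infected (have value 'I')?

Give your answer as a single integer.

Answer: 17

Derivation:
Step 0 (initial): 2 infected
Step 1: +6 new -> 8 infected
Step 2: +9 new -> 17 infected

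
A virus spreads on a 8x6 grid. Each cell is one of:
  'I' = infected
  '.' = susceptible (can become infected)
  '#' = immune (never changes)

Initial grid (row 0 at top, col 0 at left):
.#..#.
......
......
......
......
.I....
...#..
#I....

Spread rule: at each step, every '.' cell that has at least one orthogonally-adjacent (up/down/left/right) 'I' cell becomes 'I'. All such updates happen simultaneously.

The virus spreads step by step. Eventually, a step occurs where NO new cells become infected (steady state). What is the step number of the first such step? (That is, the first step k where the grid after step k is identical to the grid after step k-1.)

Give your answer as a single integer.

Step 0 (initial): 2 infected
Step 1: +5 new -> 7 infected
Step 2: +7 new -> 14 infected
Step 3: +6 new -> 20 infected
Step 4: +8 new -> 28 infected
Step 5: +6 new -> 34 infected
Step 6: +5 new -> 39 infected
Step 7: +3 new -> 42 infected
Step 8: +1 new -> 43 infected
Step 9: +1 new -> 44 infected
Step 10: +0 new -> 44 infected

Answer: 10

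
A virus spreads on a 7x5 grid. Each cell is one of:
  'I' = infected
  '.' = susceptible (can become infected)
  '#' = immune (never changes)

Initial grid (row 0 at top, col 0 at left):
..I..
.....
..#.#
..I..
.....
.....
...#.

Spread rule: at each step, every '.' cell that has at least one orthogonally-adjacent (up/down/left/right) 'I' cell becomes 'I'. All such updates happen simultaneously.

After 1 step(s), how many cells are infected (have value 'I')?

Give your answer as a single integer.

Step 0 (initial): 2 infected
Step 1: +6 new -> 8 infected

Answer: 8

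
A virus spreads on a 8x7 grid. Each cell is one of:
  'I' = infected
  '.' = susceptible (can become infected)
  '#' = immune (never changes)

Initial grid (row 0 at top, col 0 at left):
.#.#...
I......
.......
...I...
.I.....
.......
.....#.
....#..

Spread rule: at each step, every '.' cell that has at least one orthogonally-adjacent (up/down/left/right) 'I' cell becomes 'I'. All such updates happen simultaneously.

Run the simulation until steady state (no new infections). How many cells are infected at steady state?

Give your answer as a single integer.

Step 0 (initial): 3 infected
Step 1: +11 new -> 14 infected
Step 2: +12 new -> 26 infected
Step 3: +10 new -> 36 infected
Step 4: +9 new -> 45 infected
Step 5: +3 new -> 48 infected
Step 6: +2 new -> 50 infected
Step 7: +1 new -> 51 infected
Step 8: +1 new -> 52 infected
Step 9: +0 new -> 52 infected

Answer: 52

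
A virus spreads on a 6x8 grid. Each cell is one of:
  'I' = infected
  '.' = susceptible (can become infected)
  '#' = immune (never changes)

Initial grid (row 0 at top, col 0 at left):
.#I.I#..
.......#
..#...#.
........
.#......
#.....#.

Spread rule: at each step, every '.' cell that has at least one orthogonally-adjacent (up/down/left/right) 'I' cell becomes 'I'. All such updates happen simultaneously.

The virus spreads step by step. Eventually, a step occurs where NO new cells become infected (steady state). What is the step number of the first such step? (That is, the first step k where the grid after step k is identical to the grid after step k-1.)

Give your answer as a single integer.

Step 0 (initial): 2 infected
Step 1: +3 new -> 5 infected
Step 2: +4 new -> 9 infected
Step 3: +6 new -> 15 infected
Step 4: +7 new -> 22 infected
Step 5: +7 new -> 29 infected
Step 6: +6 new -> 35 infected
Step 7: +3 new -> 38 infected
Step 8: +2 new -> 40 infected
Step 9: +0 new -> 40 infected

Answer: 9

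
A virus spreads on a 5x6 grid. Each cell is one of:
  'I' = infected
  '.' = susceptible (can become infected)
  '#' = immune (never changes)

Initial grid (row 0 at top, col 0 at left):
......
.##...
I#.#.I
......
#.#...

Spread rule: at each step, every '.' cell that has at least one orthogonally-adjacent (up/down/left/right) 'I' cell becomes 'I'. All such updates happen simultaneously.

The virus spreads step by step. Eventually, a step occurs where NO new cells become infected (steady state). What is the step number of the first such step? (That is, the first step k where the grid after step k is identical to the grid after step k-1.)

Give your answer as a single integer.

Answer: 5

Derivation:
Step 0 (initial): 2 infected
Step 1: +5 new -> 7 infected
Step 2: +6 new -> 13 infected
Step 3: +7 new -> 20 infected
Step 4: +4 new -> 24 infected
Step 5: +0 new -> 24 infected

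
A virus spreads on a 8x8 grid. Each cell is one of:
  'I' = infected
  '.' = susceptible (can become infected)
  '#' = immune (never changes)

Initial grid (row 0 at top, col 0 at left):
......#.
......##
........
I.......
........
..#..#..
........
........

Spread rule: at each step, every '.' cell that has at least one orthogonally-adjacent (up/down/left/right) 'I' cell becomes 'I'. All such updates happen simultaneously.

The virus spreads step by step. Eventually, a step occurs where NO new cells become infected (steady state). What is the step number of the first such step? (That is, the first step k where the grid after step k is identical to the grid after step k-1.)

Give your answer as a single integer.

Answer: 12

Derivation:
Step 0 (initial): 1 infected
Step 1: +3 new -> 4 infected
Step 2: +5 new -> 9 infected
Step 3: +7 new -> 16 infected
Step 4: +7 new -> 23 infected
Step 5: +8 new -> 31 infected
Step 6: +8 new -> 39 infected
Step 7: +7 new -> 46 infected
Step 8: +6 new -> 52 infected
Step 9: +3 new -> 55 infected
Step 10: +2 new -> 57 infected
Step 11: +1 new -> 58 infected
Step 12: +0 new -> 58 infected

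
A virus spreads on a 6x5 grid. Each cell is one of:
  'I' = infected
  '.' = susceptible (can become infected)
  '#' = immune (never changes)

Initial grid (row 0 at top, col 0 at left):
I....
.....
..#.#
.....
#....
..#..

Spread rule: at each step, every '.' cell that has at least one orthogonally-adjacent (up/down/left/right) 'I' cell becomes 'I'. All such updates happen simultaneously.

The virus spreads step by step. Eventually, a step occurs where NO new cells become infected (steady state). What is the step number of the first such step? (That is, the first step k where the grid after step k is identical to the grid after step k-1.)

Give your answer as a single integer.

Step 0 (initial): 1 infected
Step 1: +2 new -> 3 infected
Step 2: +3 new -> 6 infected
Step 3: +4 new -> 10 infected
Step 4: +3 new -> 13 infected
Step 5: +4 new -> 17 infected
Step 6: +3 new -> 20 infected
Step 7: +3 new -> 23 infected
Step 8: +2 new -> 25 infected
Step 9: +1 new -> 26 infected
Step 10: +0 new -> 26 infected

Answer: 10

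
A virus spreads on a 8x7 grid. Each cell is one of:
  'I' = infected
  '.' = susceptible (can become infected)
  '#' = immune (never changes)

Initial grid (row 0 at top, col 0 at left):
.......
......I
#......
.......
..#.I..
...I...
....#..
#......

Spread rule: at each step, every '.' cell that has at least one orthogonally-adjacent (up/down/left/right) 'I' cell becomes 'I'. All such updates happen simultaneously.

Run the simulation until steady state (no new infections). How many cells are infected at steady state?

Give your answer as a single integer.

Answer: 52

Derivation:
Step 0 (initial): 3 infected
Step 1: +9 new -> 12 infected
Step 2: +12 new -> 24 infected
Step 3: +11 new -> 35 infected
Step 4: +9 new -> 44 infected
Step 5: +5 new -> 49 infected
Step 6: +2 new -> 51 infected
Step 7: +1 new -> 52 infected
Step 8: +0 new -> 52 infected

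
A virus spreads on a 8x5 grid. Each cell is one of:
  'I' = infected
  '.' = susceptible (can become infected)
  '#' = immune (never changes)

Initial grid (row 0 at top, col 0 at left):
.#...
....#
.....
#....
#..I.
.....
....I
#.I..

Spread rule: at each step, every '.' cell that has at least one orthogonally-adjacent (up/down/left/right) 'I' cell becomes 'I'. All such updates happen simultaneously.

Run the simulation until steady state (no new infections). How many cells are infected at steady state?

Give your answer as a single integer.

Answer: 35

Derivation:
Step 0 (initial): 3 infected
Step 1: +10 new -> 13 infected
Step 2: +6 new -> 19 infected
Step 3: +6 new -> 25 infected
Step 4: +4 new -> 29 infected
Step 5: +4 new -> 33 infected
Step 6: +1 new -> 34 infected
Step 7: +1 new -> 35 infected
Step 8: +0 new -> 35 infected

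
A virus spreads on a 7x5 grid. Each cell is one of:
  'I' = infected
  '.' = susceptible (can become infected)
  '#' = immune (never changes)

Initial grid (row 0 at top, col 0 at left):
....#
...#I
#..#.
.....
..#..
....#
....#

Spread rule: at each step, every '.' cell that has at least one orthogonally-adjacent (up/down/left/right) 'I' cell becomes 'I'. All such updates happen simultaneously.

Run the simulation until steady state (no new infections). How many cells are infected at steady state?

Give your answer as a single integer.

Step 0 (initial): 1 infected
Step 1: +1 new -> 2 infected
Step 2: +1 new -> 3 infected
Step 3: +2 new -> 5 infected
Step 4: +2 new -> 7 infected
Step 5: +3 new -> 10 infected
Step 6: +6 new -> 16 infected
Step 7: +5 new -> 21 infected
Step 8: +5 new -> 26 infected
Step 9: +2 new -> 28 infected
Step 10: +0 new -> 28 infected

Answer: 28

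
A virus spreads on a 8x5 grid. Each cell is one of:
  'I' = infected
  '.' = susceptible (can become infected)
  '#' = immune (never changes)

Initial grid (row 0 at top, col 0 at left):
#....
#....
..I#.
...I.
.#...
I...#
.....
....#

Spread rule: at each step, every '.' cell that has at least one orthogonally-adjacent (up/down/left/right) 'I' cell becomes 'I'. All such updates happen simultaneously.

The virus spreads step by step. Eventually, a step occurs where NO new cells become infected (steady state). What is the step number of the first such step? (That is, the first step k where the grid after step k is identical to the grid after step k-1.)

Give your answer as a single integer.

Step 0 (initial): 3 infected
Step 1: +8 new -> 11 infected
Step 2: +13 new -> 24 infected
Step 3: +6 new -> 30 infected
Step 4: +4 new -> 34 infected
Step 5: +0 new -> 34 infected

Answer: 5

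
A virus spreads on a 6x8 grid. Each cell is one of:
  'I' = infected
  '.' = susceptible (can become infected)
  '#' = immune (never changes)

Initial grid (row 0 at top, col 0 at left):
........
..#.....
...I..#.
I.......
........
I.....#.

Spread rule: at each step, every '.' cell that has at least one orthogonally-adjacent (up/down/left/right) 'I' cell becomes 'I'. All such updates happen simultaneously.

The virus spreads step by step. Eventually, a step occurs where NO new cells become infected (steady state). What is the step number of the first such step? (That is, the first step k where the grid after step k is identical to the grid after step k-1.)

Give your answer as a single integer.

Answer: 8

Derivation:
Step 0 (initial): 3 infected
Step 1: +8 new -> 11 infected
Step 2: +10 new -> 21 infected
Step 3: +9 new -> 30 infected
Step 4: +6 new -> 36 infected
Step 5: +5 new -> 41 infected
Step 6: +3 new -> 44 infected
Step 7: +1 new -> 45 infected
Step 8: +0 new -> 45 infected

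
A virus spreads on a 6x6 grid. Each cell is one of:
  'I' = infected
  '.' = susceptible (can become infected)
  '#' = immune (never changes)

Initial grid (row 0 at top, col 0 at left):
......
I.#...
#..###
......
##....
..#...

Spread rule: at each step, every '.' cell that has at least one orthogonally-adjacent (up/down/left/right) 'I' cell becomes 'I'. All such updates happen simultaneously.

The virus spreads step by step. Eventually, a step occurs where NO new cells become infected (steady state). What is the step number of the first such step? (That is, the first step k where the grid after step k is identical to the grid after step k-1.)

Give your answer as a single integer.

Answer: 10

Derivation:
Step 0 (initial): 1 infected
Step 1: +2 new -> 3 infected
Step 2: +2 new -> 5 infected
Step 3: +3 new -> 8 infected
Step 4: +3 new -> 11 infected
Step 5: +4 new -> 15 infected
Step 6: +4 new -> 19 infected
Step 7: +4 new -> 23 infected
Step 8: +2 new -> 25 infected
Step 9: +1 new -> 26 infected
Step 10: +0 new -> 26 infected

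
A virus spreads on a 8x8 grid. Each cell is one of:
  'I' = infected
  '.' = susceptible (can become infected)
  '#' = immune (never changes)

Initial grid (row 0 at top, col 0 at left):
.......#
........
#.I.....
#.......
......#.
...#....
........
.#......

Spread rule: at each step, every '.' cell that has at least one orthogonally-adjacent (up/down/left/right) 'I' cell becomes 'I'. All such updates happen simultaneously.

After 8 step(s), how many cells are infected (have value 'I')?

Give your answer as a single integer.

Answer: 55

Derivation:
Step 0 (initial): 1 infected
Step 1: +4 new -> 5 infected
Step 2: +7 new -> 12 infected
Step 3: +9 new -> 21 infected
Step 4: +9 new -> 30 infected
Step 5: +10 new -> 40 infected
Step 6: +7 new -> 47 infected
Step 7: +5 new -> 52 infected
Step 8: +3 new -> 55 infected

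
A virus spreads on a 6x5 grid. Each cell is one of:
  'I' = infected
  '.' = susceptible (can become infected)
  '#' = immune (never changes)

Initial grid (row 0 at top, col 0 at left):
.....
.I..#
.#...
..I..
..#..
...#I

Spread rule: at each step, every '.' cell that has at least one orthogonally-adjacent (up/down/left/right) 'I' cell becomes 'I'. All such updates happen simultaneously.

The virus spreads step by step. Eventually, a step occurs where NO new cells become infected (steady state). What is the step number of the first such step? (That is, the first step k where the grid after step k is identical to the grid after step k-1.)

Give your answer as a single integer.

Answer: 5

Derivation:
Step 0 (initial): 3 infected
Step 1: +7 new -> 10 infected
Step 2: +9 new -> 19 infected
Step 3: +4 new -> 23 infected
Step 4: +3 new -> 26 infected
Step 5: +0 new -> 26 infected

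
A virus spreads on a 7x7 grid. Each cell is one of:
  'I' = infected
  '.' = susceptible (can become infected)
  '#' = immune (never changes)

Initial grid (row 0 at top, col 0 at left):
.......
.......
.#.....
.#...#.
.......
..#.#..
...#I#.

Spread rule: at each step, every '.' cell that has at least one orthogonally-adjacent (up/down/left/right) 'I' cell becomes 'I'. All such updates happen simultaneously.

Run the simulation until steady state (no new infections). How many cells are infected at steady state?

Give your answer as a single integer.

Answer: 1

Derivation:
Step 0 (initial): 1 infected
Step 1: +0 new -> 1 infected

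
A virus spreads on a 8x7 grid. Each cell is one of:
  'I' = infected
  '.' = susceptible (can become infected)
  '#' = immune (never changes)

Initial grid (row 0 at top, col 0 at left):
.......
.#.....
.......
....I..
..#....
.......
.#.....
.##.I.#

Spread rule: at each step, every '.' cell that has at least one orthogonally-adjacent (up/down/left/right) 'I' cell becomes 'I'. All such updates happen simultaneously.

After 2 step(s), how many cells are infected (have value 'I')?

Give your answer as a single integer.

Answer: 19

Derivation:
Step 0 (initial): 2 infected
Step 1: +7 new -> 9 infected
Step 2: +10 new -> 19 infected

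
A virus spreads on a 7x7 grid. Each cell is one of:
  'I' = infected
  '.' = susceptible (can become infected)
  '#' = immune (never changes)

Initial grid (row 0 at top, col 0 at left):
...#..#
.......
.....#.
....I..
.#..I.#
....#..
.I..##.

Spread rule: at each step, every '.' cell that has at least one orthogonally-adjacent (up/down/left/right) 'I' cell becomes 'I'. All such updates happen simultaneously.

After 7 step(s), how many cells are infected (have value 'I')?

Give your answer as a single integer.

Step 0 (initial): 3 infected
Step 1: +8 new -> 11 infected
Step 2: +10 new -> 21 infected
Step 3: +8 new -> 29 infected
Step 4: +6 new -> 35 infected
Step 5: +3 new -> 38 infected
Step 6: +2 new -> 40 infected
Step 7: +1 new -> 41 infected

Answer: 41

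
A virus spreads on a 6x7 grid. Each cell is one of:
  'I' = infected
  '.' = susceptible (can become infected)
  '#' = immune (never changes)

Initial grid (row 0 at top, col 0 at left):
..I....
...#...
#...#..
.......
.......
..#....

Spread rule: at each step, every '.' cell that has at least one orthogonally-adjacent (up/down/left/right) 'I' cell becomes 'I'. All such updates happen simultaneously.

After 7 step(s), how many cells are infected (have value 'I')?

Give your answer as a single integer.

Step 0 (initial): 1 infected
Step 1: +3 new -> 4 infected
Step 2: +4 new -> 8 infected
Step 3: +6 new -> 14 infected
Step 4: +5 new -> 19 infected
Step 5: +6 new -> 25 infected
Step 6: +6 new -> 31 infected
Step 7: +4 new -> 35 infected

Answer: 35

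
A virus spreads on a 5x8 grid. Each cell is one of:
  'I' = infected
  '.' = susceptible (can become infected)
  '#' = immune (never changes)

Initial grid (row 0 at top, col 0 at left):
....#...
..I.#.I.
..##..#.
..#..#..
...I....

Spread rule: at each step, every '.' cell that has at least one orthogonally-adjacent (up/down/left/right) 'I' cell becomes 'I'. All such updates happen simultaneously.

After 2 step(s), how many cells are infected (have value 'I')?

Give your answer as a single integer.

Answer: 23

Derivation:
Step 0 (initial): 3 infected
Step 1: +9 new -> 12 infected
Step 2: +11 new -> 23 infected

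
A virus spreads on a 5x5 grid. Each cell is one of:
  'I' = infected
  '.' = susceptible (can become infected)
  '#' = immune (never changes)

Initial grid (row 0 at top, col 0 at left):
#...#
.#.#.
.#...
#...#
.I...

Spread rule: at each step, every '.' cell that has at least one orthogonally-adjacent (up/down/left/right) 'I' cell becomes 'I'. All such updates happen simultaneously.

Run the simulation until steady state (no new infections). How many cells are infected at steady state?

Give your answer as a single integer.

Answer: 16

Derivation:
Step 0 (initial): 1 infected
Step 1: +3 new -> 4 infected
Step 2: +2 new -> 6 infected
Step 3: +3 new -> 9 infected
Step 4: +2 new -> 11 infected
Step 5: +2 new -> 13 infected
Step 6: +3 new -> 16 infected
Step 7: +0 new -> 16 infected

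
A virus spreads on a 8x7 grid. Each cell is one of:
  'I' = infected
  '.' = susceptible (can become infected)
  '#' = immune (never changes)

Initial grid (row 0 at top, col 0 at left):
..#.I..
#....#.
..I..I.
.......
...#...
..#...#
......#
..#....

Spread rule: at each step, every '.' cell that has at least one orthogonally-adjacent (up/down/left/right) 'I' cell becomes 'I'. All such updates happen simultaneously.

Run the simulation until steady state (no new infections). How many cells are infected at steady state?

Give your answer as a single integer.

Step 0 (initial): 3 infected
Step 1: +10 new -> 13 infected
Step 2: +11 new -> 24 infected
Step 3: +6 new -> 30 infected
Step 4: +5 new -> 35 infected
Step 5: +5 new -> 40 infected
Step 6: +6 new -> 46 infected
Step 7: +2 new -> 48 infected
Step 8: +0 new -> 48 infected

Answer: 48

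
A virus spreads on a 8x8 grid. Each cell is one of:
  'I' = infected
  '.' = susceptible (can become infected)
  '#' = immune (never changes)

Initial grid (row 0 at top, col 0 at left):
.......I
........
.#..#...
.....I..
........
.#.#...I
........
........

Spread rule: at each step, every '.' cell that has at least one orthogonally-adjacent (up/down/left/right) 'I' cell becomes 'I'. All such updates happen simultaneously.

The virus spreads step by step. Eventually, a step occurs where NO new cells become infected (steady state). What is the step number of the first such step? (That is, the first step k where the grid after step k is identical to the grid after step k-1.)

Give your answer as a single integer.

Answer: 10

Derivation:
Step 0 (initial): 3 infected
Step 1: +9 new -> 12 infected
Step 2: +12 new -> 24 infected
Step 3: +8 new -> 32 infected
Step 4: +7 new -> 39 infected
Step 5: +7 new -> 46 infected
Step 6: +6 new -> 52 infected
Step 7: +5 new -> 57 infected
Step 8: +2 new -> 59 infected
Step 9: +1 new -> 60 infected
Step 10: +0 new -> 60 infected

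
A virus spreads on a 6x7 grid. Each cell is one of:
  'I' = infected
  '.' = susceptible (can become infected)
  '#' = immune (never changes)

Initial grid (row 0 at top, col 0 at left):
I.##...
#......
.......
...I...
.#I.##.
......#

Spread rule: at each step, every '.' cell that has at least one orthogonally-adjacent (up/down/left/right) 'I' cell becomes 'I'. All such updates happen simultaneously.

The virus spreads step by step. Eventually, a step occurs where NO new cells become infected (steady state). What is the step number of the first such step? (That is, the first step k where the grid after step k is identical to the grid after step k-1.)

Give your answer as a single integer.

Answer: 7

Derivation:
Step 0 (initial): 3 infected
Step 1: +6 new -> 9 infected
Step 2: +8 new -> 17 infected
Step 3: +8 new -> 25 infected
Step 4: +7 new -> 32 infected
Step 5: +2 new -> 34 infected
Step 6: +1 new -> 35 infected
Step 7: +0 new -> 35 infected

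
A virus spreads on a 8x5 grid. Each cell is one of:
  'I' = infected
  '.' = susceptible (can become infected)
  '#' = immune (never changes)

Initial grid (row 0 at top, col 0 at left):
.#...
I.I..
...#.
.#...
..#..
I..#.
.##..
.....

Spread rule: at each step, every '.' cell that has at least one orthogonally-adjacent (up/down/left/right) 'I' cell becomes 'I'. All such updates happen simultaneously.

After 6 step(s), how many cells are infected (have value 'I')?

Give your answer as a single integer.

Step 0 (initial): 3 infected
Step 1: +9 new -> 12 infected
Step 2: +8 new -> 20 infected
Step 3: +4 new -> 24 infected
Step 4: +3 new -> 27 infected
Step 5: +2 new -> 29 infected
Step 6: +3 new -> 32 infected

Answer: 32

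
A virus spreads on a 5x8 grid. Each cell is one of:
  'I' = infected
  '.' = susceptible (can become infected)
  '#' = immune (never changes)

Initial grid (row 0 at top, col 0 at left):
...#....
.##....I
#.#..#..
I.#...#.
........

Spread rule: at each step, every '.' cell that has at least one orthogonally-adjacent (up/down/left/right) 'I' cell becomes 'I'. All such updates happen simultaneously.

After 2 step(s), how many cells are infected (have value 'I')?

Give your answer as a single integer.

Answer: 13

Derivation:
Step 0 (initial): 2 infected
Step 1: +5 new -> 7 infected
Step 2: +6 new -> 13 infected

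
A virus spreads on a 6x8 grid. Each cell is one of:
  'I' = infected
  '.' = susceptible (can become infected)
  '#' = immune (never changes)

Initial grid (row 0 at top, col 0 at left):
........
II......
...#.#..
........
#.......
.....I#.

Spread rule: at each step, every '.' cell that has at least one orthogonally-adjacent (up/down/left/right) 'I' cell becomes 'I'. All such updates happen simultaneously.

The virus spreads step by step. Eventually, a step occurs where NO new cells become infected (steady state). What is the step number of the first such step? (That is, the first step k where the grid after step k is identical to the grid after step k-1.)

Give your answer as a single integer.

Answer: 8

Derivation:
Step 0 (initial): 3 infected
Step 1: +7 new -> 10 infected
Step 2: +9 new -> 19 infected
Step 3: +9 new -> 28 infected
Step 4: +9 new -> 37 infected
Step 5: +4 new -> 41 infected
Step 6: +2 new -> 43 infected
Step 7: +1 new -> 44 infected
Step 8: +0 new -> 44 infected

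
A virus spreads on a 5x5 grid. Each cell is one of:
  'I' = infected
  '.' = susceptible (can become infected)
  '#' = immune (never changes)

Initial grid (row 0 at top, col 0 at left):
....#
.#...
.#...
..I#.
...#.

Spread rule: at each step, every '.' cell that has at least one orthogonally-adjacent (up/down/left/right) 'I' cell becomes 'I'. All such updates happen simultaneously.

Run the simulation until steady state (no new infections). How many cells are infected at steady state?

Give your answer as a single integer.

Step 0 (initial): 1 infected
Step 1: +3 new -> 4 infected
Step 2: +4 new -> 8 infected
Step 3: +5 new -> 13 infected
Step 4: +5 new -> 18 infected
Step 5: +2 new -> 20 infected
Step 6: +0 new -> 20 infected

Answer: 20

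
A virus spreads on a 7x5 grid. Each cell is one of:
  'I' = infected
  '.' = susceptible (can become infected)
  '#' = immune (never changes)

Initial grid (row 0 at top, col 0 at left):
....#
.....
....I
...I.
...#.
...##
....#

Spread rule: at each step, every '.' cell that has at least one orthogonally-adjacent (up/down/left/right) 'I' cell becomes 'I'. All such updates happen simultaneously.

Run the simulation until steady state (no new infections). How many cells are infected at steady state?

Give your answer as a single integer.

Step 0 (initial): 2 infected
Step 1: +4 new -> 6 infected
Step 2: +5 new -> 11 infected
Step 3: +6 new -> 17 infected
Step 4: +6 new -> 23 infected
Step 5: +5 new -> 28 infected
Step 6: +2 new -> 30 infected
Step 7: +0 new -> 30 infected

Answer: 30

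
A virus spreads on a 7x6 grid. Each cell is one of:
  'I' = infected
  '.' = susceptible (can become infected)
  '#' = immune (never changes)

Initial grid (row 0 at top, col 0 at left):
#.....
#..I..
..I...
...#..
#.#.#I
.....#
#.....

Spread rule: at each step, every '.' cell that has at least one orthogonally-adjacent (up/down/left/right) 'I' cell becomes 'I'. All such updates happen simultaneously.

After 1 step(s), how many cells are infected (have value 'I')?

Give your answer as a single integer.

Answer: 10

Derivation:
Step 0 (initial): 3 infected
Step 1: +7 new -> 10 infected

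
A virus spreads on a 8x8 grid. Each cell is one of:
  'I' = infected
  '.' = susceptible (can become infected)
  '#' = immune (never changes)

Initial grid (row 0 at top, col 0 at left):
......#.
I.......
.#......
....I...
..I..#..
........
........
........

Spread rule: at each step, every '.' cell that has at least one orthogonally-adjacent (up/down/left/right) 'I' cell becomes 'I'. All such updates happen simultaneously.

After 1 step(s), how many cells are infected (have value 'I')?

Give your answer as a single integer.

Step 0 (initial): 3 infected
Step 1: +11 new -> 14 infected

Answer: 14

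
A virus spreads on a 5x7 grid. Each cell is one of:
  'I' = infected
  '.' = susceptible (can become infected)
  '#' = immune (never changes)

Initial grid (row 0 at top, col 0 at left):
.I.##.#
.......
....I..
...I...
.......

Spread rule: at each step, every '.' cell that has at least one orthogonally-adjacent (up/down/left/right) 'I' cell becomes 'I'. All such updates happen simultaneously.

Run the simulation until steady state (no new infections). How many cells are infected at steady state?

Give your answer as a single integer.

Step 0 (initial): 3 infected
Step 1: +9 new -> 12 infected
Step 2: +11 new -> 23 infected
Step 3: +7 new -> 30 infected
Step 4: +2 new -> 32 infected
Step 5: +0 new -> 32 infected

Answer: 32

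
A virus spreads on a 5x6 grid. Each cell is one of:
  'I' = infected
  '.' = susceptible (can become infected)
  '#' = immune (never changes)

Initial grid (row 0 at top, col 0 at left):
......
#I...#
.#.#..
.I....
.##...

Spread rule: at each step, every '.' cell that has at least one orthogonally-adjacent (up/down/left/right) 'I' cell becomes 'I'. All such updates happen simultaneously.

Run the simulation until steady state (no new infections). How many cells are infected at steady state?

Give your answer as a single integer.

Answer: 24

Derivation:
Step 0 (initial): 2 infected
Step 1: +4 new -> 6 infected
Step 2: +7 new -> 13 infected
Step 3: +4 new -> 17 infected
Step 4: +4 new -> 21 infected
Step 5: +3 new -> 24 infected
Step 6: +0 new -> 24 infected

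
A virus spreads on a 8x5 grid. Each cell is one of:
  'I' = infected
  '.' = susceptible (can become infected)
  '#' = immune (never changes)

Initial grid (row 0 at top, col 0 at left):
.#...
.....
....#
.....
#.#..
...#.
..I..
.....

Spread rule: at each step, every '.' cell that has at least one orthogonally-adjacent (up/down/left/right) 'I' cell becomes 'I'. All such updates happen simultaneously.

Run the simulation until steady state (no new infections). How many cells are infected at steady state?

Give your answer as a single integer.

Step 0 (initial): 1 infected
Step 1: +4 new -> 5 infected
Step 2: +5 new -> 10 infected
Step 3: +5 new -> 15 infected
Step 4: +2 new -> 17 infected
Step 5: +5 new -> 22 infected
Step 6: +4 new -> 26 infected
Step 7: +3 new -> 29 infected
Step 8: +3 new -> 32 infected
Step 9: +2 new -> 34 infected
Step 10: +1 new -> 35 infected
Step 11: +0 new -> 35 infected

Answer: 35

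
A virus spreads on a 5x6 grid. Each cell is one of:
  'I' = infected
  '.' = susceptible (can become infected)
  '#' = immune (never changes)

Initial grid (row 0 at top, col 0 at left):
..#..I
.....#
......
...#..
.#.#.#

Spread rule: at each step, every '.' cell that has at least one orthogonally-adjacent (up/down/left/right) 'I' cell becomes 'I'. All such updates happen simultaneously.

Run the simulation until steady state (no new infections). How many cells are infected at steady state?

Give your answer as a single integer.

Step 0 (initial): 1 infected
Step 1: +1 new -> 2 infected
Step 2: +2 new -> 4 infected
Step 3: +2 new -> 6 infected
Step 4: +4 new -> 10 infected
Step 5: +4 new -> 14 infected
Step 6: +4 new -> 18 infected
Step 7: +4 new -> 22 infected
Step 8: +1 new -> 23 infected
Step 9: +1 new -> 24 infected
Step 10: +0 new -> 24 infected

Answer: 24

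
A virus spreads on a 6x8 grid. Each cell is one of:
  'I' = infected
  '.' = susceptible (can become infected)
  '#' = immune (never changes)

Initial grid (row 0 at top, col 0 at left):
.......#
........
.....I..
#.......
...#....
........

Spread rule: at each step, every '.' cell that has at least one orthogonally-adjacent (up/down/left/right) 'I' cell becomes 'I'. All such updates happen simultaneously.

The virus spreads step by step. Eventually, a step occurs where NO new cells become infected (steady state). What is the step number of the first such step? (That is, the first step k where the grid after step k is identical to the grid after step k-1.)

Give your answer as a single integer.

Step 0 (initial): 1 infected
Step 1: +4 new -> 5 infected
Step 2: +8 new -> 13 infected
Step 3: +10 new -> 23 infected
Step 4: +7 new -> 30 infected
Step 5: +7 new -> 37 infected
Step 6: +4 new -> 41 infected
Step 7: +3 new -> 44 infected
Step 8: +1 new -> 45 infected
Step 9: +0 new -> 45 infected

Answer: 9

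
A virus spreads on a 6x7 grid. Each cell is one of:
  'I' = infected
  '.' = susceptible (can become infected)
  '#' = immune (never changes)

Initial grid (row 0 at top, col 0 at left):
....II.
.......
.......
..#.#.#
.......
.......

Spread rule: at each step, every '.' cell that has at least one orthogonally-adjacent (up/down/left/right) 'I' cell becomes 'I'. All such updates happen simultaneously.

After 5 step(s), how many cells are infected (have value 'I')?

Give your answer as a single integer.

Step 0 (initial): 2 infected
Step 1: +4 new -> 6 infected
Step 2: +5 new -> 11 infected
Step 3: +5 new -> 16 infected
Step 4: +5 new -> 21 infected
Step 5: +6 new -> 27 infected

Answer: 27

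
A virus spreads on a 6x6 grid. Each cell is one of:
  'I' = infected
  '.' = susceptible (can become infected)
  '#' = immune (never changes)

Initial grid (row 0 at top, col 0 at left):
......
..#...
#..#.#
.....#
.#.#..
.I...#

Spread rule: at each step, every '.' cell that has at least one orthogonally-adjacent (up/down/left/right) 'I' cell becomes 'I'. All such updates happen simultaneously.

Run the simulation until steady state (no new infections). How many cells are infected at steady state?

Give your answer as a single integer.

Answer: 28

Derivation:
Step 0 (initial): 1 infected
Step 1: +2 new -> 3 infected
Step 2: +3 new -> 6 infected
Step 3: +3 new -> 9 infected
Step 4: +4 new -> 13 infected
Step 5: +3 new -> 16 infected
Step 6: +2 new -> 18 infected
Step 7: +3 new -> 21 infected
Step 8: +5 new -> 26 infected
Step 9: +2 new -> 28 infected
Step 10: +0 new -> 28 infected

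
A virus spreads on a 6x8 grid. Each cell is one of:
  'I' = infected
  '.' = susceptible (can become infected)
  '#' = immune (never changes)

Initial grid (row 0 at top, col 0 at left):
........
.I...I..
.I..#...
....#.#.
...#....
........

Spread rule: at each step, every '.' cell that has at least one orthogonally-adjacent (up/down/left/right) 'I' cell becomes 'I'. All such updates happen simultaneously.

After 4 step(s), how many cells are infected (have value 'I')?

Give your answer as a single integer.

Answer: 39

Derivation:
Step 0 (initial): 3 infected
Step 1: +10 new -> 13 infected
Step 2: +12 new -> 25 infected
Step 3: +8 new -> 33 infected
Step 4: +6 new -> 39 infected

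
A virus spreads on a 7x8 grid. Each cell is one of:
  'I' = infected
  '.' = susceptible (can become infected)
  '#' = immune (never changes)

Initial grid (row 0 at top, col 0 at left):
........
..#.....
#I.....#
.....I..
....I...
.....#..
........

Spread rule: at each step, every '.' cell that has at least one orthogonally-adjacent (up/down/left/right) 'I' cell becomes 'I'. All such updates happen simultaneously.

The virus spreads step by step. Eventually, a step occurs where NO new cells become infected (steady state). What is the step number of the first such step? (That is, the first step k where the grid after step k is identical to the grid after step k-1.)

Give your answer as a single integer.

Answer: 6

Derivation:
Step 0 (initial): 3 infected
Step 1: +9 new -> 12 infected
Step 2: +15 new -> 27 infected
Step 3: +13 new -> 40 infected
Step 4: +9 new -> 49 infected
Step 5: +3 new -> 52 infected
Step 6: +0 new -> 52 infected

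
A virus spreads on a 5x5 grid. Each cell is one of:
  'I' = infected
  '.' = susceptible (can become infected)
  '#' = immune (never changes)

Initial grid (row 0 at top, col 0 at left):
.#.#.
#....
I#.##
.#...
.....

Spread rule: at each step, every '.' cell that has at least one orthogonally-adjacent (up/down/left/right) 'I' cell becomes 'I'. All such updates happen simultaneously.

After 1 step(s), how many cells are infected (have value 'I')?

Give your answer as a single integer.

Answer: 2

Derivation:
Step 0 (initial): 1 infected
Step 1: +1 new -> 2 infected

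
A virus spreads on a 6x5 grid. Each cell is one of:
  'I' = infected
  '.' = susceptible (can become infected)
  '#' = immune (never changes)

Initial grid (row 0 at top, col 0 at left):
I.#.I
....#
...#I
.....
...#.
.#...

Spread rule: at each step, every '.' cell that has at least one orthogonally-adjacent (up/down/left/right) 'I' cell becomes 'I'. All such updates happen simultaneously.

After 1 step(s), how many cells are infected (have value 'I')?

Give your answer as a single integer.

Step 0 (initial): 3 infected
Step 1: +4 new -> 7 infected

Answer: 7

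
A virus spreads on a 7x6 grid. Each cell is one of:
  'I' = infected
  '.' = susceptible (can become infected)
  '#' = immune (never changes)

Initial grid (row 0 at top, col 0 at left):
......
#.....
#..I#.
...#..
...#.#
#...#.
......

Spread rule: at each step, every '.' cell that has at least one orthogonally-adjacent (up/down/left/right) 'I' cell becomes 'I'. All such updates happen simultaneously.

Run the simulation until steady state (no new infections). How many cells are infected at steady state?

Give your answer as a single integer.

Answer: 34

Derivation:
Step 0 (initial): 1 infected
Step 1: +2 new -> 3 infected
Step 2: +5 new -> 8 infected
Step 3: +6 new -> 14 infected
Step 4: +6 new -> 20 infected
Step 5: +6 new -> 26 infected
Step 6: +3 new -> 29 infected
Step 7: +3 new -> 32 infected
Step 8: +1 new -> 33 infected
Step 9: +1 new -> 34 infected
Step 10: +0 new -> 34 infected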